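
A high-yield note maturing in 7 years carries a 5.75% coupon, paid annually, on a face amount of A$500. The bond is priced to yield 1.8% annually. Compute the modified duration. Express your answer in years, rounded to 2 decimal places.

Periodic yield y = 0.018. First find Macaulay duration:
  t   CF        PV=CF/(1+0.018)^t    t·PV
  1        28.75        28.2417        28.2417
  2        28.75        27.7423        55.4846
  3        28.75        27.2518        81.7553
  4        28.75        26.7699       107.0796
  5        28.75        26.2966       131.4828
  6        28.75        25.8316       154.9896
  7       528.75       466.6765     3,266.7355
  Σ                    628.8103     3,825.7690
P = 628.8103; Macaulay duration = 3,825.7690 / 628.8103 = 6.08414 years.
Modified duration = D_Mac / (1 + y) = 6.08414 / 1.018 = 5.97656 years.

5.98 years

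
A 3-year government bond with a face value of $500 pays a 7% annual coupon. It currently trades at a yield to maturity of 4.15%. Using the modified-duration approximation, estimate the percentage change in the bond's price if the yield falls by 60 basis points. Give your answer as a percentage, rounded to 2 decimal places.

+1.62%

Periodic yield y = 0.0415. Modified duration first:
  t   CF        PV=CF/(1+0.0415)^t    t·PV
  1        35.00        33.6054        33.6054
  2        35.00        32.2663        64.5326
  3       535.00       473.5610     1,420.6831
  Σ                    539.4327     1,518.8211
P = 539.4327; D_Mac = 2.81559 yrs; D_mod = 2.81559/(1+0.0415) = 2.70340 yrs.
ΔP/P ≈ -D_mod · Δy = -2.70340 × (-0.006) = +0.016220 = +1.6220%.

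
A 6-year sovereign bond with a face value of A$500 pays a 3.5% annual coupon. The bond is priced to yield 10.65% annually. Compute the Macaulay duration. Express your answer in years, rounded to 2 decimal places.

Periodic yield y = 0.1065. Discount each cash flow and weight by its year:
  t   CF        PV=CF/(1+0.1065)^t    t·PV
  1        17.50        15.8156        15.8156
  2        17.50        14.2934        28.5868
  3        17.50        12.9177        38.7530
  4        17.50        11.6743        46.6974
  5        17.50        10.5507        52.7535
  6       517.50       281.9693     1,691.8159
  Σ                    347.2210     1,874.4221
Price P = Σ PV = 347.2210.
Macaulay duration = Σ(t·PV) / P = 1,874.4221 / 347.2210 = 5.39835 years.

5.40 years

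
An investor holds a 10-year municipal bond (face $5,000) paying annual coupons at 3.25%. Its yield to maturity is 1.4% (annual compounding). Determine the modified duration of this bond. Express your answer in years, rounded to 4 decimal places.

Periodic yield y = 0.014. First find Macaulay duration:
  t   CF        PV=CF/(1+0.014)^t    t·PV
  1       162.50       160.2564       160.2564
  2       162.50       158.0438       316.0876
  3       162.50       155.8617       467.5852
  4       162.50       153.7098       614.8392
  5       162.50       151.5876       757.9378
  6       162.50       149.4946       896.9679
  7       162.50       147.4306     1,032.0143
  8       162.50       145.3951     1,163.1607
  9       162.50       143.3877     1,290.4889
  10    5,162.50     4,492.4217    44,924.2168
  Σ                  5,857.5890    51,623.5548
P = 5,857.5890; Macaulay duration = 51,623.5548 / 5,857.5890 = 8.81311 years.
Modified duration = D_Mac / (1 + y) = 8.81311 / 1.014 = 8.69143 years.

8.6914 years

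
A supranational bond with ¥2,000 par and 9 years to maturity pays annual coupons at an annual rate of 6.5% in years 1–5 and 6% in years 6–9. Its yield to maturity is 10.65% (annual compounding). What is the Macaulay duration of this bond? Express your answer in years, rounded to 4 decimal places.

6.7735 years

Periodic yield y = 0.1065. Discount each cash flow and weight by its year:
  t   CF        PV=CF/(1+0.1065)^t    t·PV
  1       130.00       117.4876       117.4876
  2       130.00       106.1795       212.3589
  3       130.00        95.9597       287.8792
  4       130.00        86.7237       346.8947
  5       130.00        78.3766       391.8829
  6       120.00        65.3842       392.3051
  7       120.00        59.0910       413.6370
  8       120.00        53.4035       427.2282
  9     2,120.00       852.6545     7,673.8906
  Σ                  1,515.2603    10,263.5642
Price P = Σ PV = 1,515.2603.
Macaulay duration = Σ(t·PV) / P = 10,263.5642 / 1,515.2603 = 6.77347 years.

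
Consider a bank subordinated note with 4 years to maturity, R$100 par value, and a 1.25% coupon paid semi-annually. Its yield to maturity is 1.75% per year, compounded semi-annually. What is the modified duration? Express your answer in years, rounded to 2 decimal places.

3.88 years

Periodic yield y = 0.00875. First find Macaulay duration:
  t   CF        PV=CF/(1+0.00875)^t    t·PV
  1        0.625         0.6196         0.6196
  2        0.625         0.6142         1.2284
  3        0.625         0.6089         1.8266
  4        0.625         0.6036         2.4144
  5        0.625         0.5984         2.9918
  6        0.625         0.5932         3.5590
  7        0.625         0.5880         4.1162
  8      100.625        93.8507       750.8056
  Σ                     98.0765       767.5616
P = 98.0765; Macaulay duration = 767.5616 / 98.0765 = 7.82615 half-year periods = 3.91308 years.
Modified duration = D_Mac / (1 + y) = 3.91308 / 1.00875 = 3.87913 years.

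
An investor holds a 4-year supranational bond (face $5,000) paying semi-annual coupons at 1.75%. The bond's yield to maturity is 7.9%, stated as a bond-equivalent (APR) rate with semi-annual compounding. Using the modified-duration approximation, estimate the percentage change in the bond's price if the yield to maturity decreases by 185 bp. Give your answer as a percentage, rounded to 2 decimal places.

Periodic yield y = 0.0395. Modified duration first:
  t   CF        PV=CF/(1+0.0395)^t    t·PV
  1        43.75        42.0875        42.0875
  2        43.75        40.4883        80.9765
  3        43.75        38.9497       116.8492
  4        43.75        37.4697       149.8788
  5        43.75        36.0459       180.2294
  6        43.75        34.6762       208.0570
  7        43.75        33.3585       233.5095
  8     5,043.75     3,699.6241    29,596.9930
  Σ                  3,962.6999    30,608.5810
P = 3,962.6999; D_Mac = 7.72417 half-year periods = 3.86209 yrs; D_mod = 3.86209/(1+0.0395) = 3.71533 yrs.
ΔP/P ≈ -D_mod · Δy = -3.71533 × (-0.0185) = +0.068734 = +6.8734%.

+6.87%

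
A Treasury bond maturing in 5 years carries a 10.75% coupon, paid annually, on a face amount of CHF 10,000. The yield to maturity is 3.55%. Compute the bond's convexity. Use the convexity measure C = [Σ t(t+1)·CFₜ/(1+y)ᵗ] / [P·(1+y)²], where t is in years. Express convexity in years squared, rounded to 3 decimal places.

22.352

With y = 0.0355:
  t   CF        PV=CF/(1+0.0355)^t    t·PV        t(t+1)·PV
  1     1,075.00     1,038.1458     1,038.1458       2,076.2916
  2     1,075.00     1,002.5551     2,005.1102       6,015.3307
  3     1,075.00       968.1846     2,904.5537      11,618.2148
  4     1,075.00       934.9923     3,739.9693      18,699.8467
  5    11,075.00     9,302.3616    46,511.8082     279,070.8489
  Σ                 13,246.2395    56,199.5872     317,480.5328
P = 13,246.2395.
Convexity = Σ t(t+1)·PV / [P·(1+y)²] = 317,480.5328 / (13,246.2395 × 1.072260) = 22.35241.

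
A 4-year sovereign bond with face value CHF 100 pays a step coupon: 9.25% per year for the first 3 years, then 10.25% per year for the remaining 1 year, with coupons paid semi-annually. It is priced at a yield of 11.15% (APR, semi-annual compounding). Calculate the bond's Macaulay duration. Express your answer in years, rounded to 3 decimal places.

3.414 years

Periodic yield y = 0.05575. Discount each cash flow and weight by its period:
  t   CF        PV=CF/(1+0.05575)^t    t·PV
  1        4.625         4.3808         4.3808
  2        4.625         4.1494         8.2989
  3        4.625         3.9303        11.7910
  4        4.625         3.7228        14.8911
  5        4.625         3.5262        17.6310
  6        4.625         3.3400        20.0399
  7        5.125         3.5056        24.5394
  8      105.125        68.1110       544.8880
  Σ                     94.6661       646.4601
Price P = Σ PV = 94.6661.
Macaulay duration = Σ(t·PV) / P = 646.4601 / 94.6661 = 6.82884 half-year periods.
In years: 6.82884 / 2 = 3.41442 years.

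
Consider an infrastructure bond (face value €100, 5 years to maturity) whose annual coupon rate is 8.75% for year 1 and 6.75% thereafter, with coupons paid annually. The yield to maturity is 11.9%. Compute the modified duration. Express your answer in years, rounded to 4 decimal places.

Periodic yield y = 0.119. First find Macaulay duration:
  t   CF        PV=CF/(1+0.119)^t    t·PV
  1         8.75         7.8195         7.8195
  2         6.75         5.3907        10.7814
  3         6.75         4.8174        14.4522
  4         6.75         4.3051        17.2204
  5       106.75        60.8440       304.2198
  Σ                     83.1766       354.4933
P = 83.1766; Macaulay duration = 354.4933 / 83.1766 = 4.26193 years.
Modified duration = D_Mac / (1 + y) = 4.26193 / 1.119 = 3.80870 years.

3.8087 years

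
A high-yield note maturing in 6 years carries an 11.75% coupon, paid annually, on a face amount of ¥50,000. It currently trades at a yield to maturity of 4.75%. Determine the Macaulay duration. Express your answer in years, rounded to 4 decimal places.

4.8335 years

Periodic yield y = 0.0475. Discount each cash flow and weight by its year:
  t   CF        PV=CF/(1+0.0475)^t    t·PV
  1     5,875.00     5,608.5919     5,608.5919
  2     5,875.00     5,354.2643    10,708.5287
  3     5,875.00     5,111.4695    15,334.4086
  4     5,875.00     4,879.6845    19,518.7381
  5     5,875.00     4,658.4100    23,292.0502
  6    55,875.00    42,295.4204   253,772.5226
  Σ                 67,907.8407   328,234.8399
Price P = Σ PV = 67,907.8407.
Macaulay duration = Σ(t·PV) / P = 328,234.8399 / 67,907.8407 = 4.83353 years.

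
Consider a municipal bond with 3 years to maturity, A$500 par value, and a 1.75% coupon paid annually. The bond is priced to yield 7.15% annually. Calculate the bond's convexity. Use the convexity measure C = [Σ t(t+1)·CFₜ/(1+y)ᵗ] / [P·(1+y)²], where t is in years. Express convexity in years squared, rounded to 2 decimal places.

With y = 0.0715:
  t   CF        PV=CF/(1+0.0715)^t    t·PV        t(t+1)·PV
  1         8.75         8.1661         8.1661          16.3322
  2         8.75         7.6212        15.2424          45.7272
  3       508.75       413.5499     1,240.6496       4,962.5985
  Σ                    429.3372     1,264.0582       5,024.6580
P = 429.3372.
Convexity = Σ t(t+1)·PV / [P·(1+y)²] = 5,024.6580 / (429.3372 × 1.148112) = 10.19351.

10.19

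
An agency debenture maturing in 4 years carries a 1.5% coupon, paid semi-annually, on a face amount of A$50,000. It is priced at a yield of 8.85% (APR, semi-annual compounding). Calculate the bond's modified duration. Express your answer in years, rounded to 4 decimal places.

3.7135 years

Periodic yield y = 0.04425. First find Macaulay duration:
  t   CF        PV=CF/(1+0.04425)^t    t·PV
  1       375.00       359.1094       359.1094
  2       375.00       343.8922       687.7844
  3       375.00       329.3198       987.9593
  4       375.00       315.3649     1,261.4595
  5       375.00       302.0013     1,510.0066
  6       375.00       289.2040     1,735.2243
  7       375.00       276.9491     1,938.6434
  8    50,375.00    35,626.9946   285,015.9566
  Σ                 37,842.8352   293,496.1435
P = 37,842.8352; Macaulay duration = 293,496.1435 / 37,842.8352 = 7.75566 half-year periods = 3.87783 years.
Modified duration = D_Mac / (1 + y) = 3.87783 / 1.04425 = 3.71351 years.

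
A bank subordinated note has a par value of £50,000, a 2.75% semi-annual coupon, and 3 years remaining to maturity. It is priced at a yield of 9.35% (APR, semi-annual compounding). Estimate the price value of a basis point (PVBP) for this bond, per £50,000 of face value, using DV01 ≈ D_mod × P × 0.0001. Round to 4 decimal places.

£11.4612

Periodic yield y = 0.04675.
  t   CF        PV=CF/(1+0.04675)^t    t·PV
  1       687.50       656.7948       656.7948
  2       687.50       627.4610     1,254.9221
  3       687.50       599.4373     1,798.3120
  4       687.50       572.6652     2,290.6610
  5       687.50       547.0888     2,735.4442
  6    50,687.50    38,533.9078   231,203.4469
  Σ                 41,537.3551   239,939.5810
P = 41,537.3551; D_Mac = 5.77648 half-year periods = 2.88824 yrs; D_mod = 2.75924 yrs.
DV01 ≈ 2.75924 × 41,537.3551 × 0.0001 = 11.461169.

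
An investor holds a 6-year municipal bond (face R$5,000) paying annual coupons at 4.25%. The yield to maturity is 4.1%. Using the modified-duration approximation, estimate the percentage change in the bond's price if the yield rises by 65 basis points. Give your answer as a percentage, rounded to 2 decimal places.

Periodic yield y = 0.041. Modified duration first:
  t   CF        PV=CF/(1+0.041)^t    t·PV
  1       212.50       204.1306       204.1306
  2       212.50       196.0909       392.1818
  3       212.50       188.3678       565.1035
  4       212.50       180.9489       723.7957
  5       212.50       173.8222       869.1111
  6     5,212.50     4,095.8278    24,574.9669
  Σ                  5,039.1884    27,329.2897
P = 5,039.1884; D_Mac = 5.42335 yrs; D_mod = 5.42335/(1+0.041) = 5.20975 yrs.
ΔP/P ≈ -D_mod · Δy = -5.20975 × (+0.0065) = -0.033863 = -3.3863%.

-3.39%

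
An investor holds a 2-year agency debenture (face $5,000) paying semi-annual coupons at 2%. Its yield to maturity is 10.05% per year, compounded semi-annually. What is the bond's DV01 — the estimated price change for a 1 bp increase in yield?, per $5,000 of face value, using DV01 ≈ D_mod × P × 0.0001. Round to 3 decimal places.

$0.803

Periodic yield y = 0.05025.
  t   CF        PV=CF/(1+0.05025)^t    t·PV
  1        50.00        47.6077        47.6077
  2        50.00        45.3299        90.6598
  3        50.00        43.1610       129.4831
  4     5,050.00     4,150.6930    16,602.7722
  Σ                  4,286.7917    16,870.5228
P = 4,286.7917; D_Mac = 3.93547 half-year periods = 1.96773 yrs; D_mod = 1.87359 yrs.
DV01 ≈ 1.87359 × 4,286.7917 × 0.0001 = 0.803167.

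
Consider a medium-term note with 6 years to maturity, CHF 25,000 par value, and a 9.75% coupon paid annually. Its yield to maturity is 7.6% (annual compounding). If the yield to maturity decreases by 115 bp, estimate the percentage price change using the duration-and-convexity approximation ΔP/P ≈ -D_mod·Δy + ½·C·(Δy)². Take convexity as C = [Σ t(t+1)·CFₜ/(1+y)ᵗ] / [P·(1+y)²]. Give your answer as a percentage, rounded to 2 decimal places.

+5.39%

With y = 0.076:
  t   CF        PV=CF/(1+0.076)^t    t·PV        t(t+1)·PV
  1     2,437.50     2,265.3346     2,265.3346       4,530.6691
  2     2,437.50     2,105.3295     4,210.6591      12,631.9772
  3     2,437.50     1,956.6260     5,869.8779      23,479.5115
  4     2,437.50     1,818.4256     7,273.7024      36,368.5122
  5     2,437.50     1,689.9866     8,449.9331      50,699.5988
  6    27,437.50    17,679.5379   106,077.2274     742,540.5921
  Σ                 27,515.2402   134,146.7345     870,250.8608
P = 27,515.2402; D_Mac = 4.87536 yrs; D_mod = 4.53100 yrs; C = 27.31786.
Duration effect: -4.53100 × (-0.0115) = +0.052107
Convexity effect: 0.5 × 27.31786 × (-0.0115)² = +0.0018064
ΔP/P ≈ +0.052107 + 0.0018064 = +0.053913 = +5.3913%.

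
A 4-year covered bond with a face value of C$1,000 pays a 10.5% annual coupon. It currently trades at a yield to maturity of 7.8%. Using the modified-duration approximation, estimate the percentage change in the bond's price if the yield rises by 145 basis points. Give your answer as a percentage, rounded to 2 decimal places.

Periodic yield y = 0.078. Modified duration first:
  t   CF        PV=CF/(1+0.078)^t    t·PV
  1       105.00        97.4026        97.4026
  2       105.00        90.3549       180.7098
  3       105.00        83.8172       251.4515
  4     1,105.00       818.2523     3,273.0092
  Σ                  1,089.8270     3,802.5731
P = 1,089.8270; D_Mac = 3.48915 yrs; D_mod = 3.48915/(1+0.078) = 3.23669 yrs.
ΔP/P ≈ -D_mod · Δy = -3.23669 × (+0.0145) = -0.046932 = -4.6932%.

-4.69%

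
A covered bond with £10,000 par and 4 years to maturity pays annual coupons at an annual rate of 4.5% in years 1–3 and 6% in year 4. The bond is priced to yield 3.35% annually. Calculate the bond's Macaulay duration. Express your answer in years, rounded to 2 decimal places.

Periodic yield y = 0.0335. Discount each cash flow and weight by its year:
  t   CF        PV=CF/(1+0.0335)^t    t·PV
  1       450.00       435.4136       435.4136
  2       450.00       421.3001       842.6002
  3       450.00       407.6440     1,222.9320
  4    10,600.00     9,291.0317    37,164.1268
  Σ                 10,555.3894    39,665.0726
Price P = Σ PV = 10,555.3894.
Macaulay duration = Σ(t·PV) / P = 39,665.0726 / 10,555.3894 = 3.75780 years.

3.76 years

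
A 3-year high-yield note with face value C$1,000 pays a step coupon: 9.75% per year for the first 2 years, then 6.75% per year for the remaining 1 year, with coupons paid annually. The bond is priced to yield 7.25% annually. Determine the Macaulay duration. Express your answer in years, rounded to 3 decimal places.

Periodic yield y = 0.0725. Discount each cash flow and weight by its year:
  t   CF        PV=CF/(1+0.0725)^t    t·PV
  1        97.50        90.9091        90.9091
  2        97.50        84.7637       169.5274
  3     1,067.50       865.3185     2,595.9555
  Σ                  1,040.9913     2,856.3920
Price P = Σ PV = 1,040.9913.
Macaulay duration = Σ(t·PV) / P = 2,856.3920 / 1,040.9913 = 2.74392 years.

2.744 years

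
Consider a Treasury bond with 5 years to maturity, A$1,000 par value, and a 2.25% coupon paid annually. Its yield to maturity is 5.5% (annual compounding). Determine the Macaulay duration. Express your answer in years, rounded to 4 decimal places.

4.7649 years

Periodic yield y = 0.055. Discount each cash flow and weight by its year:
  t   CF        PV=CF/(1+0.055)^t    t·PV
  1        22.50        21.3270        21.3270
  2        22.50        20.2152        40.4304
  3        22.50        19.1613        57.4839
  4        22.50        18.1624        72.6495
  5     1,022.50       782.3499     3,911.7494
  Σ                    861.2158     4,103.6402
Price P = Σ PV = 861.2158.
Macaulay duration = Σ(t·PV) / P = 4,103.6402 / 861.2158 = 4.76494 years.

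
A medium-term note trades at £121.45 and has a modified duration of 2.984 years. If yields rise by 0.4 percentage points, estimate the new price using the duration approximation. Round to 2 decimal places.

£120.00

Duration approximation: ΔP/P ≈ -D_mod · Δy = -2.984 × (+0.004) = -0.011936.
New price ≈ 121.45 × (1 - 0.011936) = 120.0003728.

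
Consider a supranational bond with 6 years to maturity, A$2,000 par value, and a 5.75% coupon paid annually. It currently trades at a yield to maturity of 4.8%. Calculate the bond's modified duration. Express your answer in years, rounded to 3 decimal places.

5.020 years

Periodic yield y = 0.048. First find Macaulay duration:
  t   CF        PV=CF/(1+0.048)^t    t·PV
  1       115.00       109.7328       109.7328
  2       115.00       104.7069       209.4138
  3       115.00        99.9112       299.7335
  4       115.00        95.3351       381.3403
  5       115.00        90.9686       454.8429
  6     2,115.00     1,596.4035     9,578.4211
  Σ                  2,097.0580    11,033.4844
P = 2,097.0580; Macaulay duration = 11,033.4844 / 2,097.0580 = 5.26141 years.
Modified duration = D_Mac / (1 + y) = 5.26141 / 1.048 = 5.02043 years.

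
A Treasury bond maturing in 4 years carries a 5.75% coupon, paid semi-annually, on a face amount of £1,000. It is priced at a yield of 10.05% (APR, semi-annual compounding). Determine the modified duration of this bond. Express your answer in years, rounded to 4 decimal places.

3.4231 years

Periodic yield y = 0.05025. First find Macaulay duration:
  t   CF        PV=CF/(1+0.05025)^t    t·PV
  1        28.75        27.3744        27.3744
  2        28.75        26.0647        52.1294
  3        28.75        24.8176        74.4528
  4        28.75        23.6302        94.5207
  5        28.75        22.4996       112.4979
  6        28.75        21.4231       128.5384
  7        28.75        20.3981       142.7865
  8     1,028.75       694.9736     5,559.7890
  Σ                    861.1812     6,192.0892
P = 861.1812; Macaulay duration = 6,192.0892 / 861.1812 = 7.19023 half-year periods = 3.59511 years.
Modified duration = D_Mac / (1 + y) = 3.59511 / 1.05025 = 3.42310 years.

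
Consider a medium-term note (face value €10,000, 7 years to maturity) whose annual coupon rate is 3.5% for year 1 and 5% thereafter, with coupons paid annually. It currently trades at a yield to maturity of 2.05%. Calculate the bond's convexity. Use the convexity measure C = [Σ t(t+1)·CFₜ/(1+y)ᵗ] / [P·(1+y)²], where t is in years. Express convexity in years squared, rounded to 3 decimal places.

With y = 0.0205:
  t   CF        PV=CF/(1+0.0205)^t    t·PV        t(t+1)·PV
  1       350.00       342.9691       342.9691         685.9383
  2       500.00       480.1136       960.2272       2,880.6815
  3       500.00       470.4690     1,411.4069       5,645.6275
  4       500.00       461.0181     1,844.0724       9,220.3618
  5       500.00       451.7571     2,258.7854      13,552.7121
  6       500.00       442.6821     2,656.0925      18,592.6477
  7    10,500.00     9,109.5775    63,767.0426     510,136.3409
  Σ                 11,758.5864    73,240.5960     560,714.3098
P = 11,758.5864.
Convexity = Σ t(t+1)·PV / [P·(1+y)²] = 560,714.3098 / (11,758.5864 × 1.041420) = 45.78893.

45.789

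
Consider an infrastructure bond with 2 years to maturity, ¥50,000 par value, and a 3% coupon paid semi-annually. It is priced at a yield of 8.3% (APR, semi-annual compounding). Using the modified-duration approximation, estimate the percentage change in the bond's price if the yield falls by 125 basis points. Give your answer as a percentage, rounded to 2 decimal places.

Periodic yield y = 0.0415. Modified duration first:
  t   CF        PV=CF/(1+0.0415)^t    t·PV
  1       750.00       720.1152       720.1152
  2       750.00       691.4212     1,382.8425
  3       750.00       663.8706     1,991.6118
  4    50,750.00    43,131.9357   172,527.7429
  Σ                 45,207.3428   176,622.3125
P = 45,207.3428; D_Mac = 3.90694 half-year periods = 1.95347 yrs; D_mod = 1.95347/(1+0.0415) = 1.87563 yrs.
ΔP/P ≈ -D_mod · Δy = -1.87563 × (-0.0125) = +0.023445 = +2.3445%.

+2.34%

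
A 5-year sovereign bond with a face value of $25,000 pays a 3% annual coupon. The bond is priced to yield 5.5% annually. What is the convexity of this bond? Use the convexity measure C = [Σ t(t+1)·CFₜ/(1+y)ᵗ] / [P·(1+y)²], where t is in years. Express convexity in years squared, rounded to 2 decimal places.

24.80

With y = 0.055:
  t   CF        PV=CF/(1+0.055)^t    t·PV        t(t+1)·PV
  1       750.00       710.9005       710.9005       1,421.8009
  2       750.00       673.8393     1,347.6786       4,043.0359
  3       750.00       638.7102     1,916.1307       7,664.5230
  4       750.00       605.4126     2,421.6502      12,108.2511
  5    25,750.00    19,702.2096    98,511.0481     591,066.2883
  Σ                 22,331.0722   104,907.4081     616,303.8993
P = 22,331.0722.
Convexity = Σ t(t+1)·PV / [P·(1+y)²] = 616,303.8993 / (22,331.0722 × 1.113025) = 24.79593.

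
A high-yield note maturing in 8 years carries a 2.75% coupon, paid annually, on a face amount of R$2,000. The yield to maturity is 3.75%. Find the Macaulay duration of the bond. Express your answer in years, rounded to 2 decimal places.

7.26 years

Periodic yield y = 0.0375. Discount each cash flow and weight by its year:
  t   CF        PV=CF/(1+0.0375)^t    t·PV
  1        55.00        53.0120        53.0120
  2        55.00        51.0960       102.1919
  3        55.00        49.2491       147.7473
  4        55.00        47.4690       189.8761
  5        55.00        45.7533       228.7664
  6        55.00        44.0995       264.5972
  7        55.00        42.5056       297.5391
  8     2,055.00     1,530.7596    12,246.0766
  Σ                  1,863.9441    13,529.8066
Price P = Σ PV = 1,863.9441.
Macaulay duration = Σ(t·PV) / P = 13,529.8066 / 1,863.9441 = 7.25870 years.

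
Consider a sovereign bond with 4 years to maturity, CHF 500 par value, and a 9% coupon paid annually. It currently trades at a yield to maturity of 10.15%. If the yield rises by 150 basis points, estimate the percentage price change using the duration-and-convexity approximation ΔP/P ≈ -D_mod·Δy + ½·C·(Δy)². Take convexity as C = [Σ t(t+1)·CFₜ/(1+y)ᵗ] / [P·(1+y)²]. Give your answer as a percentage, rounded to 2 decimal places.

With y = 0.1015:
  t   CF        PV=CF/(1+0.1015)^t    t·PV        t(t+1)·PV
  1        45.00        40.8534        40.8534          81.7068
  2        45.00        37.0889        74.1777         222.5332
  3        45.00        33.6712       101.0137         404.0548
  4       545.00       370.2188     1,480.8753       7,404.3765
  Σ                    481.8323     1,696.9201       8,112.6712
P = 481.8323; D_Mac = 3.52181 yrs; D_mod = 3.19728 yrs; C = 13.87711.
Duration effect: -3.19728 × (+0.015) = -0.047959
Convexity effect: 0.5 × 13.87711 × (0.015)² = +0.0015612
ΔP/P ≈ -0.047959 + 0.0015612 = -0.046398 = -4.6398%.

-4.64%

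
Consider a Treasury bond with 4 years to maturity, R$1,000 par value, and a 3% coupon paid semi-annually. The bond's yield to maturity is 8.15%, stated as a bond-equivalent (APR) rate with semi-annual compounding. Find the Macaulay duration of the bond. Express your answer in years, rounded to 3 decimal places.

Periodic yield y = 0.04075. Discount each cash flow and weight by its period:
  t   CF        PV=CF/(1+0.04075)^t    t·PV
  1        15.00        14.4127        14.4127
  2        15.00        13.8484        27.6967
  3        15.00        13.3061        39.9184
  4        15.00        12.7851        51.1406
  5        15.00        12.2845        61.4227
  6        15.00        11.8036        70.8213
  7        15.00        11.3414        79.3897
  8     1,015.00       737.3857     5,899.0853
  Σ                    827.1675     6,243.8874
Price P = Σ PV = 827.1675.
Macaulay duration = Σ(t·PV) / P = 6,243.8874 / 827.1675 = 7.54852 half-year periods.
In years: 7.54852 / 2 = 3.77426 years.

3.774 years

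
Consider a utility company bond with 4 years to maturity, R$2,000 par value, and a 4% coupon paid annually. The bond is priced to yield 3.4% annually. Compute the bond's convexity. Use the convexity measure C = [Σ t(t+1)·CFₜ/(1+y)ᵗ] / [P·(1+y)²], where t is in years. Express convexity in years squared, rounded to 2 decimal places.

With y = 0.034:
  t   CF        PV=CF/(1+0.034)^t    t·PV        t(t+1)·PV
  1        80.00        77.3694        77.3694         154.7389
  2        80.00        74.8254       149.6508         448.9523
  3        80.00        72.3650       217.0949         868.3796
  4     2,080.00     1,819.6220     7,278.4880      36,392.4401
  Σ                  2,044.1818     7,722.6031      37,864.5108
P = 2,044.1818.
Convexity = Σ t(t+1)·PV / [P·(1+y)²] = 37,864.5108 / (2,044.1818 × 1.069156) = 17.32494.

17.32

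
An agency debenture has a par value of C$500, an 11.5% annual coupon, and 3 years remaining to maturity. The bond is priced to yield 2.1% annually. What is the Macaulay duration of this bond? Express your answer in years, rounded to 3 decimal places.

Periodic yield y = 0.021. Discount each cash flow and weight by its year:
  t   CF        PV=CF/(1+0.021)^t    t·PV
  1        57.50        56.3173        56.3173
  2        57.50        55.1590       110.3180
  3       557.50       523.8026     1,571.4078
  Σ                    635.2789     1,738.0431
Price P = Σ PV = 635.2789.
Macaulay duration = Σ(t·PV) / P = 1,738.0431 / 635.2789 = 2.73587 years.

2.736 years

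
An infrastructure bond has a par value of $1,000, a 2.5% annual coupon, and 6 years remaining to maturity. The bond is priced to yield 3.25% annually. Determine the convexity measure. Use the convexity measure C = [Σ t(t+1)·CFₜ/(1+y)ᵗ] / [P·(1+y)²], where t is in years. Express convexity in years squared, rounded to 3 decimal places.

36.237

With y = 0.0325:
  t   CF        PV=CF/(1+0.0325)^t    t·PV        t(t+1)·PV
  1        25.00        24.2131        24.2131          48.4262
  2        25.00        23.4509        46.9018         140.7055
  3        25.00        22.7128        68.1383         272.5531
  4        25.00        21.9978        87.9913         439.9565
  5        25.00        21.3054       106.5270         639.1620
  6     1,025.00       846.0256     5,076.1536      35,533.0751
  Σ                    959.7056     5,409.9251      37,073.8784
P = 959.7056.
Convexity = Σ t(t+1)·PV / [P·(1+y)²] = 37,073.8784 / (959.7056 × 1.066056) = 36.23680.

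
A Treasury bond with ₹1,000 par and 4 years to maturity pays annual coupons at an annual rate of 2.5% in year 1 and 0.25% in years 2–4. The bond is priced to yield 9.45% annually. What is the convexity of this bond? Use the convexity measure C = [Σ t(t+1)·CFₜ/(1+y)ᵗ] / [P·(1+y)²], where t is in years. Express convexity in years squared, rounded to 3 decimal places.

With y = 0.0945:
  t   CF        PV=CF/(1+0.0945)^t    t·PV        t(t+1)·PV
  1        25.00        22.8415        22.8415          45.6830
  2         2.50         2.0869         4.1739          12.5216
  3         2.50         1.9067         5.7202          22.8809
  4     1,002.50       698.5883     2,794.3533      13,971.7663
  Σ                    725.4235     2,827.0888      14,052.8518
P = 725.4235.
Convexity = Σ t(t+1)·PV / [P·(1+y)²] = 14,052.8518 / (725.4235 × 1.197930) = 16.17117.

16.171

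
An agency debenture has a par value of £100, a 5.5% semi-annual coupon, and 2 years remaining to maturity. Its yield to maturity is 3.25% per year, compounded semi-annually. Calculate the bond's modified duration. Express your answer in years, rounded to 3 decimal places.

Periodic yield y = 0.01625. First find Macaulay duration:
  t   CF        PV=CF/(1+0.01625)^t    t·PV
  1         2.75         2.7060         2.7060
  2         2.75         2.6628         5.3255
  3         2.75         2.6202         7.8605
  4       102.75        96.3340       385.3360
  Σ                    104.3230       401.2281
P = 104.3230; Macaulay duration = 401.2281 / 104.3230 = 3.84602 half-year periods = 1.92301 years.
Modified duration = D_Mac / (1 + y) = 1.92301 / 1.01625 = 1.89226 years.

1.892 years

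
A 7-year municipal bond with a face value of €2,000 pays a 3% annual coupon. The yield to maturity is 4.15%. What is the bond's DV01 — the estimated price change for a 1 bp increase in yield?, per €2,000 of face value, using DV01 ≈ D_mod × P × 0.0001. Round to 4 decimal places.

Periodic yield y = 0.0415.
  t   CF        PV=CF/(1+0.0415)^t    t·PV
  1        60.00        57.6092        57.6092
  2        60.00        55.3137       110.6274
  3        60.00        53.1096       159.3289
  4        60.00        50.9934       203.9737
  5        60.00        48.9615       244.8076
  6        60.00        47.0106       282.0635
  7     2,060.00     1,549.7167    10,848.0166
  Σ                  1,862.7147    11,906.4269
P = 1,862.7147; D_Mac = 6.39198 yrs; D_mod = 6.13728 yrs.
DV01 ≈ 6.13728 × 1,862.7147 × 0.0001 = 1.143200.

€1.1432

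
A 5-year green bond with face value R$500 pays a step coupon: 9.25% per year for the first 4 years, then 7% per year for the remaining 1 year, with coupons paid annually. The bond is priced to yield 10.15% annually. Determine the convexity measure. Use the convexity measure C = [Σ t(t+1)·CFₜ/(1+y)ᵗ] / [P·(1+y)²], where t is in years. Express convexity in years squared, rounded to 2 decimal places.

With y = 0.1015:
  t   CF        PV=CF/(1+0.1015)^t    t·PV        t(t+1)·PV
  1        46.25        41.9882        41.9882          83.9764
  2        46.25        38.1191        76.2382         228.7147
  3        46.25        34.6065       103.8196         415.2785
  4        46.25        31.4177       125.6706         628.3530
  5       535.00       329.9372     1,649.6860       9,898.1158
  Σ                    476.0687     1,997.4026      11,254.4384
P = 476.0687.
Convexity = Σ t(t+1)·PV / [P·(1+y)²] = 11,254.4384 / (476.0687 × 1.213302) = 19.48432.

19.48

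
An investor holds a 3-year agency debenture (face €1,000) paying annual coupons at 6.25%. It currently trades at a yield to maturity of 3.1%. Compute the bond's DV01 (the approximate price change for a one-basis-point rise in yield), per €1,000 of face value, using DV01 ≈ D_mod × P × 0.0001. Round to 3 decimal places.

Periodic yield y = 0.031.
  t   CF        PV=CF/(1+0.031)^t    t·PV
  1        62.50        60.6208        60.6208
  2        62.50        58.7980       117.5960
  3     1,062.50       969.5115     2,908.5344
  Σ                  1,088.9302     3,086.7511
P = 1,088.9302; D_Mac = 2.83466 yrs; D_mod = 2.74943 yrs.
DV01 ≈ 2.74943 × 1,088.9302 × 0.0001 = 0.299394.

€0.299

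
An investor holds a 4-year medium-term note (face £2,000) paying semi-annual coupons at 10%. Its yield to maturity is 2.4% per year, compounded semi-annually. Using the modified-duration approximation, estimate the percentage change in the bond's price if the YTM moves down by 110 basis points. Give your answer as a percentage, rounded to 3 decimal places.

Periodic yield y = 0.012. Modified duration first:
  t   CF        PV=CF/(1+0.012)^t    t·PV
  1       100.00        98.8142        98.8142
  2       100.00        97.6425       195.2850
  3       100.00        96.4847       289.4541
  4       100.00        95.3406       381.3625
  5       100.00        94.2101       471.0505
  6       100.00        93.0930       558.5579
  7       100.00        91.9891       643.9238
  8     2,100.00     1,908.8649    15,270.9193
  Σ                  2,576.4392    17,909.3672
P = 2,576.4392; D_Mac = 6.95121 half-year periods = 3.47560 yrs; D_mod = 3.47560/(1+0.012) = 3.43439 yrs.
ΔP/P ≈ -D_mod · Δy = -3.43439 × (-0.011) = +0.037778 = +3.7778%.

+3.778%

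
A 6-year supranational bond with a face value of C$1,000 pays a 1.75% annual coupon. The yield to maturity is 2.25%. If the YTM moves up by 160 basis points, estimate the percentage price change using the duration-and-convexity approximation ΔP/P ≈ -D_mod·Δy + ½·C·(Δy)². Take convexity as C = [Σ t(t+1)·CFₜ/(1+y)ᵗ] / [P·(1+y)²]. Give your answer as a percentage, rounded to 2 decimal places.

-8.50%

With y = 0.0225:
  t   CF        PV=CF/(1+0.0225)^t    t·PV        t(t+1)·PV
  1        17.50        17.1149        17.1149          34.2298
  2        17.50        16.7383        33.4766         100.4298
  3        17.50        16.3700        49.1099         196.4397
  4        17.50        16.0098        64.0390         320.1952
  5        17.50        15.6575        78.2873         469.7240
  6     1,017.50       890.3372     5,342.0232      37,394.1623
  Σ                    972.2276     5,584.0510      38,515.1808
P = 972.2276; D_Mac = 5.74356 yrs; D_mod = 5.61718 yrs; C = 37.89111.
Duration effect: -5.61718 × (+0.016) = -0.089875
Convexity effect: 0.5 × 37.89111 × (0.016)² = +0.0048501
ΔP/P ≈ -0.089875 + 0.0048501 = -0.085025 = -8.5025%.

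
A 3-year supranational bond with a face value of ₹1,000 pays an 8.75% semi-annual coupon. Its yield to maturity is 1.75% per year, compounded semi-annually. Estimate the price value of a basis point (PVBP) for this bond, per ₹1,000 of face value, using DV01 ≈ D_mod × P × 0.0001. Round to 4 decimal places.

Periodic yield y = 0.00875.
  t   CF        PV=CF/(1+0.00875)^t    t·PV
  1        43.75        43.3705        43.3705
  2        43.75        42.9943        85.9886
  3        43.75        42.6214       127.8641
  4        43.75        42.2517       169.0067
  5        43.75        41.8852       209.4259
  6     1,043.75       990.5929     5,943.5573
  Σ                  1,203.7159     6,579.2131
P = 1,203.7159; D_Mac = 5.46575 half-year periods = 2.73288 yrs; D_mod = 2.70917 yrs.
DV01 ≈ 2.70917 × 1,203.7159 × 0.0001 = 0.326107.

₹0.3261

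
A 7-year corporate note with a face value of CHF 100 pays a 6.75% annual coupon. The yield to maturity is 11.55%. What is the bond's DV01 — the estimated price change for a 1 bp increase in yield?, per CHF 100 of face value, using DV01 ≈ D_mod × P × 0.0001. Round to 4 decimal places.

CHF 0.0392

Periodic yield y = 0.1155.
  t   CF        PV=CF/(1+0.1155)^t    t·PV
  1         6.75         6.0511         6.0511
  2         6.75         5.4246        10.8491
  3         6.75         4.8629        14.5887
  4         6.75         4.3594        17.4375
  5         6.75         3.9080        19.5401
  6         6.75         3.5034        21.0202
  7       106.75        49.6685       347.6794
  Σ                     77.7778       437.1661
P = 77.7778; D_Mac = 5.62070 yrs; D_mod = 5.03873 yrs.
DV01 ≈ 5.03873 × 77.7778 × 0.0001 = 0.039190.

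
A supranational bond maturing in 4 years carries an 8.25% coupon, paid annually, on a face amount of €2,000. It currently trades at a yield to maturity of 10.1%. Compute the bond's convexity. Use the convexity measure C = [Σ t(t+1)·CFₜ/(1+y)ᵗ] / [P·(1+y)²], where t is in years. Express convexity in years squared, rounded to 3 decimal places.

14.049

With y = 0.101:
  t   CF        PV=CF/(1+0.101)^t    t·PV        t(t+1)·PV
  1       165.00       149.8638       149.8638         299.7275
  2       165.00       136.1160       272.2321         816.6962
  3       165.00       123.6295       370.8884       1,483.5536
  4     2,165.00     1,473.3592     5,893.4366      29,467.1830
  Σ                  1,882.9684     6,686.4208      32,067.1604
P = 1,882.9684.
Convexity = Σ t(t+1)·PV / [P·(1+y)²] = 32,067.1604 / (1,882.9684 × 1.212201) = 14.04892.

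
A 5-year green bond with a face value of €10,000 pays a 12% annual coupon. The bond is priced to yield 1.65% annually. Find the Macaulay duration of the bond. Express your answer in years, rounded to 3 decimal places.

4.222 years

Periodic yield y = 0.0165. Discount each cash flow and weight by its year:
  t   CF        PV=CF/(1+0.0165)^t    t·PV
  1     1,200.00     1,180.5214     1,180.5214
  2     1,200.00     1,161.3590     2,322.7179
  3     1,200.00     1,142.5076     3,427.5228
  4     1,200.00     1,123.9622     4,495.8489
  5    11,200.00    10,320.0335    51,600.1676
  Σ                 14,928.3837    63,026.7786
Price P = Σ PV = 14,928.3837.
Macaulay duration = Σ(t·PV) / P = 63,026.7786 / 14,928.3837 = 4.22194 years.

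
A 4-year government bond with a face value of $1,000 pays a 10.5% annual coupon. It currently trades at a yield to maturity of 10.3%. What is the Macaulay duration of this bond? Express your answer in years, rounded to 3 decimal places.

3.467 years

Periodic yield y = 0.103. Discount each cash flow and weight by its year:
  t   CF        PV=CF/(1+0.103)^t    t·PV
  1       105.00        95.1949        95.1949
  2       105.00        86.3055       172.6109
  3       105.00        78.2461       234.7383
  4     1,105.00       746.5523     2,986.2091
  Σ                  1,006.2988     3,488.7533
Price P = Σ PV = 1,006.2988.
Macaulay duration = Σ(t·PV) / P = 3,488.7533 / 1,006.2988 = 3.46692 years.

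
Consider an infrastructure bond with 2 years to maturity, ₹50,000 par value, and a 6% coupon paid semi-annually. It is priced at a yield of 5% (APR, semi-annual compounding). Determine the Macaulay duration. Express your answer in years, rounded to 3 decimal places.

1.915 years

Periodic yield y = 0.025. Discount each cash flow and weight by its period:
  t   CF        PV=CF/(1+0.025)^t    t·PV
  1     1,500.00     1,463.4146     1,463.4146
  2     1,500.00     1,427.7216     2,855.4432
  3     1,500.00     1,392.8991     4,178.6973
  4    51,500.00    46,656.4582   186,625.8328
  Σ                 50,940.4936   195,123.3880
Price P = Σ PV = 50,940.4936.
Macaulay duration = Σ(t·PV) / P = 195,123.3880 / 50,940.4936 = 3.83042 half-year periods.
In years: 3.83042 / 2 = 1.91521 years.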